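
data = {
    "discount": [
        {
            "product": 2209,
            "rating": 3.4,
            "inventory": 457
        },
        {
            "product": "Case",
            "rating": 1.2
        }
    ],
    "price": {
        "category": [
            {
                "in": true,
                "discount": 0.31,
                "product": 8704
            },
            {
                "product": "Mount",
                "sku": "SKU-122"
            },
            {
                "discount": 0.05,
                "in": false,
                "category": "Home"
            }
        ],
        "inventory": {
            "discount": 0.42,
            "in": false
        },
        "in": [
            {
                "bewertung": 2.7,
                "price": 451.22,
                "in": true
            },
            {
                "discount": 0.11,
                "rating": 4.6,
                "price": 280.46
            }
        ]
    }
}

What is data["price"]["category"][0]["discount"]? 0.31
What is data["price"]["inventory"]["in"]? False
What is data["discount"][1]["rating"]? 1.2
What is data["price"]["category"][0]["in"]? True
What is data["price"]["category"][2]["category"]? "Home"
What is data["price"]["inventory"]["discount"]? 0.42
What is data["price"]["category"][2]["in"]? False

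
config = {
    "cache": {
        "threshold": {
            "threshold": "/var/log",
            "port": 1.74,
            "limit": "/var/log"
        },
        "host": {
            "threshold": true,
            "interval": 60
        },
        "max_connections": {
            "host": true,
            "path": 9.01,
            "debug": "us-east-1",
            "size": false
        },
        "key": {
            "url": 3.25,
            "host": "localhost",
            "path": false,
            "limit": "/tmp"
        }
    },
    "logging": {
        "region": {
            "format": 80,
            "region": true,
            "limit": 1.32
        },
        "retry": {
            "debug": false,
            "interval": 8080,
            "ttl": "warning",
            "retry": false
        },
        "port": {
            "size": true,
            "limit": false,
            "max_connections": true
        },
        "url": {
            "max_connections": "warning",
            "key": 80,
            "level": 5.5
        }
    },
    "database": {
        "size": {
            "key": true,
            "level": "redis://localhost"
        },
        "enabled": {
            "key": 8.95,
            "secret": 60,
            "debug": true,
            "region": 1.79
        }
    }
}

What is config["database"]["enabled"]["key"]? 8.95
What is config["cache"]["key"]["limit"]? "/tmp"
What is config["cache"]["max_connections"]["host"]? True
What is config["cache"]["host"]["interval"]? 60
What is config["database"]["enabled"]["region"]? 1.79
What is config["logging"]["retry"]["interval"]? 8080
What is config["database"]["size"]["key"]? True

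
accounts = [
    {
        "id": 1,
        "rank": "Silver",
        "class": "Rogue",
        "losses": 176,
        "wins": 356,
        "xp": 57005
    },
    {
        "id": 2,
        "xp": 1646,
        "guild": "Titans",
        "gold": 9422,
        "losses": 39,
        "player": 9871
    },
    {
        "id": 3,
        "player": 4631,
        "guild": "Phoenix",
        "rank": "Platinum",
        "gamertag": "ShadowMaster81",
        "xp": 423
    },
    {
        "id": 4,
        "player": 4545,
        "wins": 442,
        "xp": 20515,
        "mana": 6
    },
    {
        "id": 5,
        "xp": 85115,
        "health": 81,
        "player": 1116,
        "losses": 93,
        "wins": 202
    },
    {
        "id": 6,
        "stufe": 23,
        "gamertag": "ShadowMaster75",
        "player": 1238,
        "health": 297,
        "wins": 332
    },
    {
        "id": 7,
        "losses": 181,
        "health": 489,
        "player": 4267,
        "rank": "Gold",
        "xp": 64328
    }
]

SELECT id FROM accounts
[1, 2, 3, 4, 5, 6, 7]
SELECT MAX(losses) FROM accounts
181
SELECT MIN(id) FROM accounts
1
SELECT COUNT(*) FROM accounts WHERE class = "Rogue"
1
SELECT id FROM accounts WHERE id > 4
[5, 6, 7]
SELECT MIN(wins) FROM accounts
202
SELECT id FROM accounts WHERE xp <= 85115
[1, 2, 3, 4, 5, 7]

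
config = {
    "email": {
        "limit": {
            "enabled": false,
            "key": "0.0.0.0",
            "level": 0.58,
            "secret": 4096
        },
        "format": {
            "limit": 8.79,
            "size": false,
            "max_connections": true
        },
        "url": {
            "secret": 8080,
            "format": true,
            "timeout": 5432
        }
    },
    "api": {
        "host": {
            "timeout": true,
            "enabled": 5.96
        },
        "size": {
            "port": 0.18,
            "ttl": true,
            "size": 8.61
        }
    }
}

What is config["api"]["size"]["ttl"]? True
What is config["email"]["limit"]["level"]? 0.58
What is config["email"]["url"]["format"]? True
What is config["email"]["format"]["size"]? False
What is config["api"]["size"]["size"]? 8.61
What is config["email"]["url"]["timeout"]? 5432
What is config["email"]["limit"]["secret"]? 4096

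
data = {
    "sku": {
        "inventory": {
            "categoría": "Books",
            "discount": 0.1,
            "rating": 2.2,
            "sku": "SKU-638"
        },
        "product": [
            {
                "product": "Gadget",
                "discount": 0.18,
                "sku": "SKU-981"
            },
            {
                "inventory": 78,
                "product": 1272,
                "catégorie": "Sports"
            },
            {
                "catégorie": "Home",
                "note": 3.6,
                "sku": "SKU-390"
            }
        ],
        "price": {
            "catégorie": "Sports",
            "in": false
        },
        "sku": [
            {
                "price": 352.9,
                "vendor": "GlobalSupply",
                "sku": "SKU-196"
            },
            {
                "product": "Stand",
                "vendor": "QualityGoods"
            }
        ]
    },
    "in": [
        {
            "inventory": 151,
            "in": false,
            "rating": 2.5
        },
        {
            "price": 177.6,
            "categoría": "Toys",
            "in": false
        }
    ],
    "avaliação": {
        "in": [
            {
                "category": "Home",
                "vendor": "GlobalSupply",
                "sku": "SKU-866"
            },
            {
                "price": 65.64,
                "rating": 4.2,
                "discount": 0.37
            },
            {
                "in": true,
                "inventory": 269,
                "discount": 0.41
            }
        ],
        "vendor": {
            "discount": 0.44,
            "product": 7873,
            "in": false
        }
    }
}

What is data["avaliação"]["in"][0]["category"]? "Home"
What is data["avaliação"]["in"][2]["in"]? True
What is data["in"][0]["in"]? False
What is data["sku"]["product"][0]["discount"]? 0.18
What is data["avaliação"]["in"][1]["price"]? 65.64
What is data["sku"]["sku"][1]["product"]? "Stand"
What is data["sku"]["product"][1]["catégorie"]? "Sports"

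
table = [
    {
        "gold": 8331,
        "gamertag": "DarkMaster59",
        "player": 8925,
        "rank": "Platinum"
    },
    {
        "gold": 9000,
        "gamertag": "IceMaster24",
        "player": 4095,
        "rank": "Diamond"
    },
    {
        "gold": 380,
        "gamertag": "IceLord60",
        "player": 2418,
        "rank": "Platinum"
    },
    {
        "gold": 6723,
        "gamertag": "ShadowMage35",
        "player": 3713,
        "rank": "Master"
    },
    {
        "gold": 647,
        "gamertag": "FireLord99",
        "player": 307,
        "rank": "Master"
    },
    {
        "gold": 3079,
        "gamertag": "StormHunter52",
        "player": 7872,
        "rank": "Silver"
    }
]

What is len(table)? 6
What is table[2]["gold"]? 380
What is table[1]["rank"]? "Diamond"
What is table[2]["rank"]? "Platinum"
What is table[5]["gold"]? 3079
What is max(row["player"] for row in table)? 8925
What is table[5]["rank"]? "Silver"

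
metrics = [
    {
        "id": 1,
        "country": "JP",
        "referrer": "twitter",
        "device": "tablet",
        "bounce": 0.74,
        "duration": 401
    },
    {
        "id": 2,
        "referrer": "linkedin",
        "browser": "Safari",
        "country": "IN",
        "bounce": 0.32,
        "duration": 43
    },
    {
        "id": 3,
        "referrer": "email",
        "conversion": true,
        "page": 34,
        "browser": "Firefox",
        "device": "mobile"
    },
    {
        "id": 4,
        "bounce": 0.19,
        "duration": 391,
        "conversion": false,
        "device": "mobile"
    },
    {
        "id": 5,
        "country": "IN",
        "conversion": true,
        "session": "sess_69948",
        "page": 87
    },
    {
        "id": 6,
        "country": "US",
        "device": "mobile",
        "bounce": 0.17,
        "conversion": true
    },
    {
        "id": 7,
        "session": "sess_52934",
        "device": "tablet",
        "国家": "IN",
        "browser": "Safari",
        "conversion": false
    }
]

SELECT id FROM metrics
[1, 2, 3, 4, 5, 6, 7]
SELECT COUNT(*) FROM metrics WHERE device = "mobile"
3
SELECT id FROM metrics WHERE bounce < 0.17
[]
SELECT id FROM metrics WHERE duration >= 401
[1]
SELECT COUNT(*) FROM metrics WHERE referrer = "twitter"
1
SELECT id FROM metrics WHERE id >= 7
[7]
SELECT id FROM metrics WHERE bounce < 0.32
[4, 6]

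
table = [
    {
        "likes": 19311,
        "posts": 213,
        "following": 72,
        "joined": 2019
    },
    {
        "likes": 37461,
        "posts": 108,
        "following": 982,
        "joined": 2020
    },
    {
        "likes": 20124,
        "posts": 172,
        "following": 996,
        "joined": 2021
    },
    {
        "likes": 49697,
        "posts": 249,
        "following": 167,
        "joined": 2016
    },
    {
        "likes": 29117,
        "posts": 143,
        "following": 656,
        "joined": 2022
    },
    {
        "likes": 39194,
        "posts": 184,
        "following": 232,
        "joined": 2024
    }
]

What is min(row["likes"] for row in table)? 19311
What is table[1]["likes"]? 37461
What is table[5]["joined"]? 2024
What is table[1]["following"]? 982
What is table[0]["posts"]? 213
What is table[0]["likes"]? 19311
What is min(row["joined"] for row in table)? 2016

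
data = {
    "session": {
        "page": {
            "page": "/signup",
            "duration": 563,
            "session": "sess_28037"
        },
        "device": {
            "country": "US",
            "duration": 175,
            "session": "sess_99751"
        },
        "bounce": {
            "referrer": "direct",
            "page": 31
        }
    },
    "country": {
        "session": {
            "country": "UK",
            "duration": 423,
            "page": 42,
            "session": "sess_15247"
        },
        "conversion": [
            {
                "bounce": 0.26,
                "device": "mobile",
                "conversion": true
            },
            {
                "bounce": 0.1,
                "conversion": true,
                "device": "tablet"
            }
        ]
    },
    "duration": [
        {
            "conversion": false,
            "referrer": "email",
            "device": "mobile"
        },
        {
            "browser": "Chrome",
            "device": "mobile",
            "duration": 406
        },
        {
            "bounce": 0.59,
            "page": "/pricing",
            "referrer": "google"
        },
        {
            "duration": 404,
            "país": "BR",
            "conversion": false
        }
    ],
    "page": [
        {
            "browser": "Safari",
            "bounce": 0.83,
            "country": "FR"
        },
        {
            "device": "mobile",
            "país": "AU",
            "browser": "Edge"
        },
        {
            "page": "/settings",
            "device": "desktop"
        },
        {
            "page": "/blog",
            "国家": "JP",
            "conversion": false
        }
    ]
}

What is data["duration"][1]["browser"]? "Chrome"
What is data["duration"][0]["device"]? "mobile"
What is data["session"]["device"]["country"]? "US"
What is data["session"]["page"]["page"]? "/signup"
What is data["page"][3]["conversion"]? False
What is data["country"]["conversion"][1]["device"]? "tablet"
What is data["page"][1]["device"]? "mobile"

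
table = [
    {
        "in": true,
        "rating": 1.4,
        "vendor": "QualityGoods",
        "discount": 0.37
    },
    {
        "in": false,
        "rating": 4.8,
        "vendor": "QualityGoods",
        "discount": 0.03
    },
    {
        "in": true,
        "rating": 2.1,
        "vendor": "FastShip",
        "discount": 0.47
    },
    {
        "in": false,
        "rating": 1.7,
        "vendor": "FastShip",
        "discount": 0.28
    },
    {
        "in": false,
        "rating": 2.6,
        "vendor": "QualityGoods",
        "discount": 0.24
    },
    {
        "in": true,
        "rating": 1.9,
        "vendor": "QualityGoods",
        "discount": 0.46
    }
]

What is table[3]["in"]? False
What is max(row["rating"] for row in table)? 4.8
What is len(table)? 6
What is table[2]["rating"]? 2.1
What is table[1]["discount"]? 0.03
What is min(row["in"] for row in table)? False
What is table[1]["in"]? False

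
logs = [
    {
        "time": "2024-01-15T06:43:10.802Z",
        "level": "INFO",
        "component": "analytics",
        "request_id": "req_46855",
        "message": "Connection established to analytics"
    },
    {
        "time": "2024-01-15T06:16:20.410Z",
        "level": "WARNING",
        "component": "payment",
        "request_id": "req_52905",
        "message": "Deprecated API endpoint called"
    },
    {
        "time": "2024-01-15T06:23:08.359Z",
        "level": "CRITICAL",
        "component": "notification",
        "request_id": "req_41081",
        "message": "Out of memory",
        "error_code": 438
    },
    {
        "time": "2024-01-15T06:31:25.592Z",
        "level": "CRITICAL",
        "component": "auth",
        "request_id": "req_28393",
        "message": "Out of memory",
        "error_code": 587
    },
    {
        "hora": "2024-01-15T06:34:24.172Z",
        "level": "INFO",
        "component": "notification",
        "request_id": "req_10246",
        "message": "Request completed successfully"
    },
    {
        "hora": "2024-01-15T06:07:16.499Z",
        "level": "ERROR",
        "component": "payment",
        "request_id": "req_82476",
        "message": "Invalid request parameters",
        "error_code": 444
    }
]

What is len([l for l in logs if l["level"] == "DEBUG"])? 0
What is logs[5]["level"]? "ERROR"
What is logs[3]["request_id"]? "req_28393"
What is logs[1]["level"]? "WARNING"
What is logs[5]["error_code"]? 444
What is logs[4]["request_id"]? "req_10246"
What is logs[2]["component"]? "notification"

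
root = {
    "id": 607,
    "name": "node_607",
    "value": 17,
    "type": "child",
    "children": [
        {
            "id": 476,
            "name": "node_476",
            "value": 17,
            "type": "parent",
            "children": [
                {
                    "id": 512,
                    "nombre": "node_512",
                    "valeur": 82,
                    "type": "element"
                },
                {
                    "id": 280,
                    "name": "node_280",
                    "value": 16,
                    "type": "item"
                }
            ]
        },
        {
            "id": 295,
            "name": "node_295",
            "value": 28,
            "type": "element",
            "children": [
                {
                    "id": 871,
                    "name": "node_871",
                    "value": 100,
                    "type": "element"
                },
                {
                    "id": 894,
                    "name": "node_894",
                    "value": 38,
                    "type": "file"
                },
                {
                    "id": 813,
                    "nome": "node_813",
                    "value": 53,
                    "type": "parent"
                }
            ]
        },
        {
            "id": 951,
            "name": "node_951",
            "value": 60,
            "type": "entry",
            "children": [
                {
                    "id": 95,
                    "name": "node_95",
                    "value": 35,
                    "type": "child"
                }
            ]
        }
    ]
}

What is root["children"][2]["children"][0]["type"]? "child"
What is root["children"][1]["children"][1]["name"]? "node_894"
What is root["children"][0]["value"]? 17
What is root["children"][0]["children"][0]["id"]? 512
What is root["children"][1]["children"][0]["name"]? "node_871"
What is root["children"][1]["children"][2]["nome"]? "node_813"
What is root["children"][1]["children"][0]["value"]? 100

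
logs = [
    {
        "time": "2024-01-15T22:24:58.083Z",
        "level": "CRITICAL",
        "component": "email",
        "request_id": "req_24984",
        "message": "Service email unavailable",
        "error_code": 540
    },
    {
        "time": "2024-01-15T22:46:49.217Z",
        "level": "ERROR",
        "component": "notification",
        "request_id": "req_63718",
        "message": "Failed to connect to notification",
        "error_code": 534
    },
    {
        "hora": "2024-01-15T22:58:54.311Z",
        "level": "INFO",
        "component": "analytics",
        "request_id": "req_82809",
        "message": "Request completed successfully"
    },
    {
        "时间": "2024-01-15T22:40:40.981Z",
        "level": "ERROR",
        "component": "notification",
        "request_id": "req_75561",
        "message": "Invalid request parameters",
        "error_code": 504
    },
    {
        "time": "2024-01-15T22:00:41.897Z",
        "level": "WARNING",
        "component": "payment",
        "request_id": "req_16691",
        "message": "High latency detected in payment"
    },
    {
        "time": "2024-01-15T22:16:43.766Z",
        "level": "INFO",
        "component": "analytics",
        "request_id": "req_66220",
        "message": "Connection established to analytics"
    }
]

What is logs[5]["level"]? "INFO"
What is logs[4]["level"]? "WARNING"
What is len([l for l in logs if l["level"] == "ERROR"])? 2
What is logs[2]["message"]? "Request completed successfully"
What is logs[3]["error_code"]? 504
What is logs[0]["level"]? "CRITICAL"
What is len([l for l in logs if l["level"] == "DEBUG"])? 0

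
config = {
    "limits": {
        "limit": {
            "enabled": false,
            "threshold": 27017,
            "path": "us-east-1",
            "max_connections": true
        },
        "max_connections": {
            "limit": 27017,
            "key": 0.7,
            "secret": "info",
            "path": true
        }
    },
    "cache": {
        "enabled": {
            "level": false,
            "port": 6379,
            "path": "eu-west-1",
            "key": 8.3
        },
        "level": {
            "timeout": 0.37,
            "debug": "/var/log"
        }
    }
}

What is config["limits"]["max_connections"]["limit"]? 27017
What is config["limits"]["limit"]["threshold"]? 27017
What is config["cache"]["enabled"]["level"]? False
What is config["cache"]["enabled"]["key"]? 8.3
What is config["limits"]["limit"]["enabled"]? False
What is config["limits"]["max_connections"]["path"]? True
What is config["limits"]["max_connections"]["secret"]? "info"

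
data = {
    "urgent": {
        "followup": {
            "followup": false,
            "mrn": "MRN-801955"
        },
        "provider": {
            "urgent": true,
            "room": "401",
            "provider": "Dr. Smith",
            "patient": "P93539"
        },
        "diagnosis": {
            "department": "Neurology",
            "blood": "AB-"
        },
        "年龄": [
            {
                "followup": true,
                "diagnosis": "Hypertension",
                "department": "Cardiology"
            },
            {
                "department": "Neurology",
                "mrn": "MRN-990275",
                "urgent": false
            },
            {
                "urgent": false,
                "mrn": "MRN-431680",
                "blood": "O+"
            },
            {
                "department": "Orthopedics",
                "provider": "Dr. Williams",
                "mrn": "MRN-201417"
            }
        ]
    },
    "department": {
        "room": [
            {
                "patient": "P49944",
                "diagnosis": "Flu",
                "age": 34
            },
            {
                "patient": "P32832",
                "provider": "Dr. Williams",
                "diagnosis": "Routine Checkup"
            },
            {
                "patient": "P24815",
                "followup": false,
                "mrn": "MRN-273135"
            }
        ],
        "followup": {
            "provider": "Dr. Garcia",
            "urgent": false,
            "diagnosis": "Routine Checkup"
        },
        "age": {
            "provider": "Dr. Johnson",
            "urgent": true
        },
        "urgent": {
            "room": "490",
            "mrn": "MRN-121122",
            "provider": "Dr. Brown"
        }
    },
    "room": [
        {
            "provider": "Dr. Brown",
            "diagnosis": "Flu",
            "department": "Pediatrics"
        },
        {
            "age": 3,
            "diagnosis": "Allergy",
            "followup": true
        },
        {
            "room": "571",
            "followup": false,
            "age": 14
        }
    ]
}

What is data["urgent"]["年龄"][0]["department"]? "Cardiology"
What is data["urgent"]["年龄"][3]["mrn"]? "MRN-201417"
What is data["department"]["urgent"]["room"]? "490"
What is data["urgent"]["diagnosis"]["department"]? "Neurology"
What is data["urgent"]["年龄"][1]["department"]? "Neurology"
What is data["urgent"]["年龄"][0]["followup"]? True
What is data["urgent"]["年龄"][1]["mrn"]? "MRN-990275"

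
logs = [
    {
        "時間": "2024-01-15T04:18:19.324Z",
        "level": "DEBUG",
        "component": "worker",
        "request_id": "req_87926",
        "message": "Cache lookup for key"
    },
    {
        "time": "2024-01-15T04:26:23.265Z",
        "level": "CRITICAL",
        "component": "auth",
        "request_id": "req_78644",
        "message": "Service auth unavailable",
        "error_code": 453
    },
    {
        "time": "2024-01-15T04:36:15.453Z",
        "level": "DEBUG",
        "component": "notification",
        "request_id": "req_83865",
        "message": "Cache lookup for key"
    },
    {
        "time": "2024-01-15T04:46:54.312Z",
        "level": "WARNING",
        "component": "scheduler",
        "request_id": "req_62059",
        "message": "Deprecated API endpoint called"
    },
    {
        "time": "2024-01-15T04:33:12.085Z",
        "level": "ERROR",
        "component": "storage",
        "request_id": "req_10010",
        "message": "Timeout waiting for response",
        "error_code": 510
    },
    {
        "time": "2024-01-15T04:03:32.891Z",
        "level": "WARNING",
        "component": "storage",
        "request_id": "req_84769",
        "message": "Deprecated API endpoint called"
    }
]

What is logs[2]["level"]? "DEBUG"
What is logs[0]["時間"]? "2024-01-15T04:18:19.324Z"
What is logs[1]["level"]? "CRITICAL"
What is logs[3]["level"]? "WARNING"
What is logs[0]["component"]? "worker"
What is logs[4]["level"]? "ERROR"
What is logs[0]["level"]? "DEBUG"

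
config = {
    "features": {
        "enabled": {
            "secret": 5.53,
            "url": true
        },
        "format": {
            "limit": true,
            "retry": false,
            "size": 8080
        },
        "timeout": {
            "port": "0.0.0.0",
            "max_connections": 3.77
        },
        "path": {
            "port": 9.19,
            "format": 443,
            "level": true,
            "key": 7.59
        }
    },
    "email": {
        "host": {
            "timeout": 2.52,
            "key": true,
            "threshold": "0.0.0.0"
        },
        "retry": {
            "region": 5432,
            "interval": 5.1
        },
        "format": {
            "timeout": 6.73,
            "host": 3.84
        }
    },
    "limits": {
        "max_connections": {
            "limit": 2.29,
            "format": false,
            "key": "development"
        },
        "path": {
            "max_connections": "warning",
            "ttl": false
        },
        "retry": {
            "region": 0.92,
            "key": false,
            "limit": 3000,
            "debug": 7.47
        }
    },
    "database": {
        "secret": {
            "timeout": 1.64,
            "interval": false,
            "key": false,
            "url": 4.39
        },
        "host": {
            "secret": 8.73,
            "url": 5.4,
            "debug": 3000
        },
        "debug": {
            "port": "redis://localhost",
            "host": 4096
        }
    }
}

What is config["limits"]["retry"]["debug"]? 7.47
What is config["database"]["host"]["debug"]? 3000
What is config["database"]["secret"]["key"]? False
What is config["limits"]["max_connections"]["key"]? "development"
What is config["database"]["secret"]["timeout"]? 1.64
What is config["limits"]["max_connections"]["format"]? False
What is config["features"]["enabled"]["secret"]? 5.53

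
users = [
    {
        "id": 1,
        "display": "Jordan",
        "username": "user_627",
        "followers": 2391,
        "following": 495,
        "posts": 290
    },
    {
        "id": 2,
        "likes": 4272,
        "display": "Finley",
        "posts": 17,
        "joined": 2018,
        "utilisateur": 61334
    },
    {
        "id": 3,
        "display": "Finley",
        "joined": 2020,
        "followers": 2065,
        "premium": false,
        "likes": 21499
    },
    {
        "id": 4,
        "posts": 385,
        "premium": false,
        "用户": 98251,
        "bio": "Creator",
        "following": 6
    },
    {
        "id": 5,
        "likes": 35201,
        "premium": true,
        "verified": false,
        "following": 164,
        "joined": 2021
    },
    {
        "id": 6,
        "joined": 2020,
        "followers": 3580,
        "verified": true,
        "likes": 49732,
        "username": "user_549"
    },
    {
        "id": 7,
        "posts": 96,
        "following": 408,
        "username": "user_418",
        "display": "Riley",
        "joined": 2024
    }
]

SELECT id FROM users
[1, 2, 3, 4, 5, 6, 7]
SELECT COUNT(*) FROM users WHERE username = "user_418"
1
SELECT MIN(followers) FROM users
2065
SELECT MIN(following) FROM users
6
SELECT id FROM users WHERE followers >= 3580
[6]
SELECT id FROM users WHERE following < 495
[4, 5, 7]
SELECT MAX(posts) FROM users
385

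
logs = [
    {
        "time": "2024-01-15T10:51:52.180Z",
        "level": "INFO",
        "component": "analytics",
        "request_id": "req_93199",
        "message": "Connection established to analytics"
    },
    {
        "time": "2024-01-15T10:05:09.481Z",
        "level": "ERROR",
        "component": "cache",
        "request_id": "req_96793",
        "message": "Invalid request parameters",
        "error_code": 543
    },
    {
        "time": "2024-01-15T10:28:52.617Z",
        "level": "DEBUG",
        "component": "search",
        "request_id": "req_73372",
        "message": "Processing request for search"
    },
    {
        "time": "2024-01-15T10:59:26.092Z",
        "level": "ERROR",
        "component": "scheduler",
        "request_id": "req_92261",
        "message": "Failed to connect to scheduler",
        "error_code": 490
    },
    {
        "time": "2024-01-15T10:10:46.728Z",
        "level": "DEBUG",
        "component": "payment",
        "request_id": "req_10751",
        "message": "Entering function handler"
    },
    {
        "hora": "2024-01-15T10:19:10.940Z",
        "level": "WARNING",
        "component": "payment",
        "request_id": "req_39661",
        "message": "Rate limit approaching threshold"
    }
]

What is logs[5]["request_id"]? "req_39661"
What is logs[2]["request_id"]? "req_73372"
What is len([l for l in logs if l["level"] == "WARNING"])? 1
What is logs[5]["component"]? "payment"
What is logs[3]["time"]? "2024-01-15T10:59:26.092Z"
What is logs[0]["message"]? "Connection established to analytics"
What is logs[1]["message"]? "Invalid request parameters"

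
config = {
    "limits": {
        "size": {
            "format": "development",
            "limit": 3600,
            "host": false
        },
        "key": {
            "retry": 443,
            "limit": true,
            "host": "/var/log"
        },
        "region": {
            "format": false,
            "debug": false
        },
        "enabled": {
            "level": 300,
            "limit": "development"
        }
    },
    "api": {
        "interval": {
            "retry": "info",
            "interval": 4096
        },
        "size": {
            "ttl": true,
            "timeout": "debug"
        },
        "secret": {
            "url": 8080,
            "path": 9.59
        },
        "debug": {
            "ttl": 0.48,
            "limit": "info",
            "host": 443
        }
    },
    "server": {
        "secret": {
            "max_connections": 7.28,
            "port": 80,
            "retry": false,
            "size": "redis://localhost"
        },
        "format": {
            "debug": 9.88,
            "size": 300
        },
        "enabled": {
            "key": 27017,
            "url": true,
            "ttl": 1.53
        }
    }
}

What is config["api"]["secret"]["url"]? 8080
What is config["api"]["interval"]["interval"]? 4096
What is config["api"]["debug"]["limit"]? "info"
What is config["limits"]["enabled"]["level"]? 300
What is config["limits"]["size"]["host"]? False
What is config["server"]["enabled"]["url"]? True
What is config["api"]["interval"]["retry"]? "info"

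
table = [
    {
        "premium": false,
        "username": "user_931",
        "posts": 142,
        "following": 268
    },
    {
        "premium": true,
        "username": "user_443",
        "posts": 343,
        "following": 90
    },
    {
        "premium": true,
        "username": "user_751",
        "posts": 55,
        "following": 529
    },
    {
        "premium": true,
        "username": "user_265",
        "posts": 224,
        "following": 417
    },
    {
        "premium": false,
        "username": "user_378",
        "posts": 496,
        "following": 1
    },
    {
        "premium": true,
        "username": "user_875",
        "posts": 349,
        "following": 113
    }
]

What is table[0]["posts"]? 142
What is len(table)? 6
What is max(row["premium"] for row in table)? True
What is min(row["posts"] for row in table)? 55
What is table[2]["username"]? "user_751"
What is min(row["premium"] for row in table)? False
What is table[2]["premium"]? True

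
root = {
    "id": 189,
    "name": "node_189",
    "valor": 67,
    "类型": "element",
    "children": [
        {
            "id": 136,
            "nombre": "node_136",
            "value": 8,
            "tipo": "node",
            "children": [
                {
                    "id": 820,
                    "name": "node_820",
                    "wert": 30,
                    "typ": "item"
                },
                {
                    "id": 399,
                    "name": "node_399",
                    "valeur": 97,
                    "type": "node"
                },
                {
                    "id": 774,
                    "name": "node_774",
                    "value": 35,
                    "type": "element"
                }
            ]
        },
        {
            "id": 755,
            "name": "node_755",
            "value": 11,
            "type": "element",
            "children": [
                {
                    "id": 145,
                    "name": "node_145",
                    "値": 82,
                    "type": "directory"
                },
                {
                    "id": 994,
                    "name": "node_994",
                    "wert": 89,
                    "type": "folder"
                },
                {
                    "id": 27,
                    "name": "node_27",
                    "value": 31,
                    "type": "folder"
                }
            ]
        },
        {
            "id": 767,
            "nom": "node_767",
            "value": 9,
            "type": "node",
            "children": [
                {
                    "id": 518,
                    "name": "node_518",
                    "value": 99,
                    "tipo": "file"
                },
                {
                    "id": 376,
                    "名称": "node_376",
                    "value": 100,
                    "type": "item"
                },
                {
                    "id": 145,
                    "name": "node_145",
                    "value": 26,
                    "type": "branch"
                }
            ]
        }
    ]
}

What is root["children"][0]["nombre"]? "node_136"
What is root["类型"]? "element"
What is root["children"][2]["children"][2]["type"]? "branch"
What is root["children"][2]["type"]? "node"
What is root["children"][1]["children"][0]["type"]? "directory"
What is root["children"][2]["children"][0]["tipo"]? "file"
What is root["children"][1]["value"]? 11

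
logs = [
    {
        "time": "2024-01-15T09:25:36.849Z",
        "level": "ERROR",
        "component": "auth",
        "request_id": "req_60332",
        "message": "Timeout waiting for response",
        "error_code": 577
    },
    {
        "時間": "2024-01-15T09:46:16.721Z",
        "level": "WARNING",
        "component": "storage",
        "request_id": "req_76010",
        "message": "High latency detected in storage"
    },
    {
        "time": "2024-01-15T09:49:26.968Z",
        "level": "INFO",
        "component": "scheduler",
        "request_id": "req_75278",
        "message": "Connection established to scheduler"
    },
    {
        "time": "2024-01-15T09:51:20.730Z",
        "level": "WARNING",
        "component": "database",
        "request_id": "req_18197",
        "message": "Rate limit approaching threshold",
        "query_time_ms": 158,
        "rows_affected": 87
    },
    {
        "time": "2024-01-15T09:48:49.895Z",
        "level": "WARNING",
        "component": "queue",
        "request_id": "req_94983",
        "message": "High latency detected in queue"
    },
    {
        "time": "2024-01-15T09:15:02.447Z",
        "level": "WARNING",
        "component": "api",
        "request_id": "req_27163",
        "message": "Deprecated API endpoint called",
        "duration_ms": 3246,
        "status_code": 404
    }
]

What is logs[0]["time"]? "2024-01-15T09:25:36.849Z"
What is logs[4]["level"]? "WARNING"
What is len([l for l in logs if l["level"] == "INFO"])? 1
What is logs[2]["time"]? "2024-01-15T09:49:26.968Z"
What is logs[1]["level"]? "WARNING"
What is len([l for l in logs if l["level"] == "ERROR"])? 1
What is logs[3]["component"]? "database"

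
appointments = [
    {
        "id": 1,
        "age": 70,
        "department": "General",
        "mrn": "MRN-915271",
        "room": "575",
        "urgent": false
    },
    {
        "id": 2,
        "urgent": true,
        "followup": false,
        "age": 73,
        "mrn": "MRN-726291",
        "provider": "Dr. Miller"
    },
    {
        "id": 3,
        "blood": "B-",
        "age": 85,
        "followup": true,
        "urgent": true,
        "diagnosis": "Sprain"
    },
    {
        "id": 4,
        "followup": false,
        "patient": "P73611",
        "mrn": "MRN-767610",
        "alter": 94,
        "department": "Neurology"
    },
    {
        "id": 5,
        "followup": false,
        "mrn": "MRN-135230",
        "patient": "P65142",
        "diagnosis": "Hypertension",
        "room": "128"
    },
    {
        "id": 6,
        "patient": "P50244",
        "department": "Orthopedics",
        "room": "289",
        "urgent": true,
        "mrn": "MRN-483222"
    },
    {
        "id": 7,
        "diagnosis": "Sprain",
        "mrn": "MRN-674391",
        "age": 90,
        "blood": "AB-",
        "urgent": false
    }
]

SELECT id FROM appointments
[1, 2, 3, 4, 5, 6, 7]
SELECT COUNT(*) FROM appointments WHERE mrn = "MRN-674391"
1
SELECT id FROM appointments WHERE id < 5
[1, 2, 3, 4]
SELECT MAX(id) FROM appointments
7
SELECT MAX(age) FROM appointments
90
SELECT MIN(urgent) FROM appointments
False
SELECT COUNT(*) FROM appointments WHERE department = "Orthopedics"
1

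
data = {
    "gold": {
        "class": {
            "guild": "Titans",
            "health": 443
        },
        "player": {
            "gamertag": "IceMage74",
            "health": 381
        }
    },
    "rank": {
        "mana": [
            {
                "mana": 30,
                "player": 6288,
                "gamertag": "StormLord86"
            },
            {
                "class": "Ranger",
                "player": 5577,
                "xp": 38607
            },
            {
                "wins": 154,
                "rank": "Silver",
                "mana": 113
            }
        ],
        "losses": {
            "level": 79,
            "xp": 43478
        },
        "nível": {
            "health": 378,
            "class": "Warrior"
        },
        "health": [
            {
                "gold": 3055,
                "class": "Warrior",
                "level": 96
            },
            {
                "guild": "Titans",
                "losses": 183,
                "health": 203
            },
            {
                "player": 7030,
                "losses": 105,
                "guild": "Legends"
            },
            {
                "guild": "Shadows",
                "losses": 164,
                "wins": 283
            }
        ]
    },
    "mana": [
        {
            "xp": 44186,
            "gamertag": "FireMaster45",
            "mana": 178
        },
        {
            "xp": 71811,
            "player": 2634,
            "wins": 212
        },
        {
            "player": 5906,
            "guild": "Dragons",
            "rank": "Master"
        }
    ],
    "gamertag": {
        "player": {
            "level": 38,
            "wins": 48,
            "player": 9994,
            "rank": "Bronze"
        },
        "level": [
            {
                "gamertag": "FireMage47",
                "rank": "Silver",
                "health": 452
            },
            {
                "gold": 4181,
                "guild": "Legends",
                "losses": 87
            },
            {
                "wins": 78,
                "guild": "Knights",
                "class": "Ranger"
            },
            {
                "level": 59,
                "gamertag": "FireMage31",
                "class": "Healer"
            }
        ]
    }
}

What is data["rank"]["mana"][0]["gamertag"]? "StormLord86"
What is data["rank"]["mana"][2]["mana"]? 113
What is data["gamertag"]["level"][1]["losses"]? 87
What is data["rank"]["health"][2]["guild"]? "Legends"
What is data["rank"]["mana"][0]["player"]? 6288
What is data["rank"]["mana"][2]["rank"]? "Silver"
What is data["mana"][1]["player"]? 2634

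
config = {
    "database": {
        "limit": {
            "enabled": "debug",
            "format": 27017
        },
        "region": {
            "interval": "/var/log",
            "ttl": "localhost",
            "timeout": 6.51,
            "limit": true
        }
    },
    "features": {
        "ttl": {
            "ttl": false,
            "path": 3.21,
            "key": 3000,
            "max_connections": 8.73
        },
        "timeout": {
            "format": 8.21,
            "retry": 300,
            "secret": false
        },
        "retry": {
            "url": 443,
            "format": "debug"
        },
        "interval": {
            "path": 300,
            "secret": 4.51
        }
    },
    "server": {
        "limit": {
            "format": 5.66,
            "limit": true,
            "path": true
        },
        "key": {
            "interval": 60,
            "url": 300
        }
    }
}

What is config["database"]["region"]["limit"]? True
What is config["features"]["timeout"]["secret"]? False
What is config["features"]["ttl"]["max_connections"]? 8.73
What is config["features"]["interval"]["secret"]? 4.51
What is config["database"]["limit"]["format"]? 27017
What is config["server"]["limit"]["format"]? 5.66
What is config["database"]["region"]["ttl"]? "localhost"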